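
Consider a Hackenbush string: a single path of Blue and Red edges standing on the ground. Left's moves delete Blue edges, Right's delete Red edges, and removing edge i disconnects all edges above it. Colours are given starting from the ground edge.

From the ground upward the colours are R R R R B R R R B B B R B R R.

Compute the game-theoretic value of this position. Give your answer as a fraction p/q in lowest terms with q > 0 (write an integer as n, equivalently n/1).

-7959/2048

Recurse on prefixes of the 15-edge string R R R R B R R R B B B R B R R:
step 1: add R to get R; options L={ ∅ } R={ 0 } = -1
step 2: add R to get RR; options L={ ∅ } R={ -1 0 } = -2
step 3: add R to get RRR; options L={ ∅ } R={ -2 -1 0 } = -3
step 4: add R to get RRRR; options L={ ∅ } R={ -3 -2 -1 0 } = -4
step 5: add B to get RRRRB; options L={ -4 } R={ -3 -2 -1 0 } = -7/2
step 6: add R to get RRRRBR; options L={ -4 } R={ -7/2 -3 -2 -1 0 } = -15/4
step 7: add R to get RRRRBRR; options L={ -4 } R={ -15/4 -7/2 -3 -2 -1 0 } = -31/8
step 8: add R to get RRRRBRRR; options L={ -4 } R={ -31/8 -15/4 -7/2 -3 -2 -1 0 } = -63/16
step 9: add B to get RRRRBRRRB; options L={ -4 -63/16 } R={ -31/8 -15/4 -7/2 -3 -2 -1 0 } = -125/32
step 10: add B to get RRRRBRRRBB; options L={ -4 -63/16 -125/32 } R={ -31/8 -15/4 -7/2 -3 -2 -1 0 } = -249/64
step 11: add B to get RRRRBRRRBBB; options L={ -4 -63/16 -125/32 -249/64 } R={ -31/8 -15/4 -7/2 -3 -2 -1 0 } = -497/128
step 12: add R to get RRRRBRRRBBBR; options L={ -4 -63/16 -125/32 -249/64 } R={ -497/128 -31/8 -15/4 -7/2 -3 -2 -1 0 } = -995/256
step 13: add B to get RRRRBRRRBBBRB; options L={ -4 -63/16 -125/32 -249/64 -995/256 } R={ -497/128 -31/8 -15/4 -7/2 -3 -2 -1 0 } = -1989/512
step 14: add R to get RRRRBRRRBBBRBR; options L={ -4 -63/16 -125/32 -249/64 -995/256 } R={ -1989/512 -497/128 -31/8 -15/4 -7/2 -3 -2 -1 0 } = -3979/1024
step 15: add R to get RRRRBRRRBBBRBRR; options L={ -4 -63/16 -125/32 -249/64 -995/256 } R={ -3979/1024 -1989/512 -497/128 -31/8 -15/4 -7/2 -3 -2 -1 0 } = -7959/2048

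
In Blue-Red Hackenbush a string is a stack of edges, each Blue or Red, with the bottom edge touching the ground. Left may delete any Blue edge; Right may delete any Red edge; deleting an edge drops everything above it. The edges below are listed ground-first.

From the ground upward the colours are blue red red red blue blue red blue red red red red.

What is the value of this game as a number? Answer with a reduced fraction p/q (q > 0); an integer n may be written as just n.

Prefix values for blue red red red blue blue red blue red red red red via {L|R} + simplicity:
b: Left { 0 }, Right { none } = simplest 1
br: Left { 0 }, Right { 1 } = simplest 1/2
brr: Left { 0 }, Right { 1/2 1 } = simplest 1/4
brrr: Left { 0 }, Right { 1/4 1/2 1 } = simplest 1/8
brrrb: Left { 0 1/8 }, Right { 1/4 1/2 1 } = simplest 3/16
brrrbb: Left { 0 1/8 3/16 }, Right { 1/4 1/2 1 } = simplest 7/32
brrrbbr: Left { 0 1/8 3/16 }, Right { 7/32 1/4 1/2 1 } = simplest 13/64
brrrbbrb: Left { 0 1/8 3/16 13/64 }, Right { 7/32 1/4 1/2 1 } = simplest 27/128
brrrbbrbr: Left { 0 1/8 3/16 13/64 }, Right { 27/128 7/32 1/4 1/2 1 } = simplest 53/256
brrrbbrbrr: Left { 0 1/8 3/16 13/64 }, Right { 53/256 27/128 7/32 1/4 1/2 1 } = simplest 105/512
brrrbbrbrrr: Left { 0 1/8 3/16 13/64 }, Right { 105/512 53/256 27/128 7/32 1/4 1/2 1 } = simplest 209/1024
brrrbbrbrrrr: Left { 0 1/8 3/16 13/64 }, Right { 209/1024 105/512 53/256 27/128 7/32 1/4 1/2 1 } = simplest 417/2048

417/2048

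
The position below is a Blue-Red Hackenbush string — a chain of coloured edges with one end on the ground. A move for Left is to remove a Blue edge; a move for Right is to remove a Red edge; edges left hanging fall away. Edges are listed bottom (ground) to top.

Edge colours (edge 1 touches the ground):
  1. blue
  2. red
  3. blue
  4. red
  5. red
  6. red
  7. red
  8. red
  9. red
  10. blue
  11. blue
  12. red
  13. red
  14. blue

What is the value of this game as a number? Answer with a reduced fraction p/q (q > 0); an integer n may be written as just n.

Build val(s[:k]) for k = 1..14, string s = blue red blue red red red red red red blue blue red red blue.
val(b) = { 0 |  } gives 1
val(br) = { 0 | 1 } gives 1/2
val(brb) = { 0 1/2 | 1 } gives 3/4
val(brbr) = { 0 1/2 | 3/4 1 } gives 5/8
val(brbrr) = { 0 1/2 | 5/8 3/4 1 } gives 9/16
val(brbrrr) = { 0 1/2 | 9/16 5/8 3/4 1 } gives 17/32
val(brbrrrr) = { 0 1/2 | 17/32 9/16 5/8 3/4 1 } gives 33/64
val(brbrrrrr) = { 0 1/2 | 33/64 17/32 9/16 5/8 3/4 1 } gives 65/128
val(brbrrrrrr) = { 0 1/2 | 65/128 33/64 17/32 9/16 5/8 3/4 1 } gives 129/256
val(brbrrrrrrb) = { 0 1/2 129/256 | 65/128 33/64 17/32 9/16 5/8 3/4 1 } gives 259/512
val(brbrrrrrrbb) = { 0 1/2 129/256 259/512 | 65/128 33/64 17/32 9/16 5/8 3/4 1 } gives 519/1024
val(brbrrrrrrbbr) = { 0 1/2 129/256 259/512 | 519/1024 65/128 33/64 17/32 9/16 5/8 3/4 1 } gives 1037/2048
val(brbrrrrrrbbrr) = { 0 1/2 129/256 259/512 | 1037/2048 519/1024 65/128 33/64 17/32 9/16 5/8 3/4 1 } gives 2073/4096
val(brbrrrrrrbbrrb) = { 0 1/2 129/256 259/512 2073/4096 | 1037/2048 519/1024 65/128 33/64 17/32 9/16 5/8 3/4 1 } gives 4147/8192

4147/8192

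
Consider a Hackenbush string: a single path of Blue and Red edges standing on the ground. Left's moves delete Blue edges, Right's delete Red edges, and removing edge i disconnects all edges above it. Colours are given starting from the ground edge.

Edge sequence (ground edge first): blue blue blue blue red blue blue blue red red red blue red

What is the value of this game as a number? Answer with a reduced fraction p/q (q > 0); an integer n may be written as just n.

g(b) = { 0 | — } ⇒ 1
g(bb) = { 0,1 | — } ⇒ 2
g(bbb) = { 0,1,2 | — } ⇒ 3
g(bbbb) = { 0,1,2,3 | — } ⇒ 4
g(bbbbr) = { 0,1,2,3 | 4 } ⇒ 7/2
g(bbbbrb) = { 0,1,2,3,7/2 | 4 } ⇒ 15/4
g(bbbbrbb) = { 0,1,2,3,7/2,15/4 | 4 } ⇒ 31/8
g(bbbbrbbb) = { 0,1,2,3,7/2,15/4,31/8 | 4 } ⇒ 63/16
g(bbbbrbbbr) = { 0,1,2,3,7/2,15/4,31/8 | 63/16,4 } ⇒ 125/32
g(bbbbrbbbrr) = { 0,1,2,3,7/2,15/4,31/8 | 125/32,63/16,4 } ⇒ 249/64
g(bbbbrbbbrrr) = { 0,1,2,3,7/2,15/4,31/8 | 249/64,125/32,63/16,4 } ⇒ 497/128
g(bbbbrbbbrrrb) = { 0,1,2,3,7/2,15/4,31/8,497/128 | 249/64,125/32,63/16,4 } ⇒ 995/256
g(bbbbrbbbrrrbr) = { 0,1,2,3,7/2,15/4,31/8,497/128 | 995/256,249/64,125/32,63/16,4 } ⇒ 1989/512

1989/512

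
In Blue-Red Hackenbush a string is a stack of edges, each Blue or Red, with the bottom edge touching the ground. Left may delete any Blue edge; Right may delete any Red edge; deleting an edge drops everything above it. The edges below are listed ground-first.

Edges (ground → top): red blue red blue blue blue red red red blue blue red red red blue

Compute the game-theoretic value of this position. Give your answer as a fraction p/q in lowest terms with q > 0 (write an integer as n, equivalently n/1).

1 of 15 · r · max L −∞ · min R 0 -> -1
2 of 15 · rb · max L -1 · min R 0 -> -1/2
3 of 15 · rbr · max L -1 · min R -1/2 -> -3/4
4 of 15 · rbrb · max L -3/4 · min R -1/2 -> -5/8
5 of 15 · rbrbb · max L -5/8 · min R -1/2 -> -9/16
6 of 15 · rbrbbb · max L -9/16 · min R -1/2 -> -17/32
7 of 15 · rbrbbbr · max L -9/16 · min R -17/32 -> -35/64
8 of 15 · rbrbbbrr · max L -9/16 · min R -35/64 -> -71/128
9 of 15 · rbrbbbrrr · max L -9/16 · min R -71/128 -> -143/256
10 of 15 · rbrbbbrrrb · max L -143/256 · min R -71/128 -> -285/512
11 of 15 · rbrbbbrrrbb · max L -285/512 · min R -71/128 -> -569/1024
12 of 15 · rbrbbbrrrbbr · max L -285/512 · min R -569/1024 -> -1139/2048
13 of 15 · rbrbbbrrrbbrr · max L -285/512 · min R -1139/2048 -> -2279/4096
14 of 15 · rbrbbbrrrbbrrr · max L -285/512 · min R -2279/4096 -> -4559/8192
15 of 15 · rbrbbbrrrbbrrrb · max L -4559/8192 · min R -2279/4096 -> -9117/16384

-9117/16384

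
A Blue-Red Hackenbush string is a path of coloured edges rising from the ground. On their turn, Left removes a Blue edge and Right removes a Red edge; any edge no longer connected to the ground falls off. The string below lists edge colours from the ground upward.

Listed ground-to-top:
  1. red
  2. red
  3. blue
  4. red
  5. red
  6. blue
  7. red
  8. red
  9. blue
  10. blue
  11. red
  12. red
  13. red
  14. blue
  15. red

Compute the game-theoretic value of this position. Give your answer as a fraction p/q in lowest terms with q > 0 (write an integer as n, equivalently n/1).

-15163/8192

Recurse on prefixes of the 15-edge string red red blue red red blue red red blue blue red red red blue red:
r: Left { ∅ }, Right { 0 } ⇒ simplest -1
rr: Left { ∅ }, Right { -1; 0 } ⇒ simplest -2
rrb: Left { -2 }, Right { -1; 0 } ⇒ simplest -3/2
rrbr: Left { -2 }, Right { -3/2; -1; 0 } ⇒ simplest -7/4
rrbrr: Left { -2 }, Right { -7/4; -3/2; -1; 0 } ⇒ simplest -15/8
rrbrrb: Left { -2; -15/8 }, Right { -7/4; -3/2; -1; 0 } ⇒ simplest -29/16
rrbrrbr: Left { -2; -15/8 }, Right { -29/16; -7/4; -3/2; -1; 0 } ⇒ simplest -59/32
rrbrrbrr: Left { -2; -15/8 }, Right { -59/32; -29/16; -7/4; -3/2; -1; 0 } ⇒ simplest -119/64
rrbrrbrrb: Left { -2; -15/8; -119/64 }, Right { -59/32; -29/16; -7/4; -3/2; -1; 0 } ⇒ simplest -237/128
rrbrrbrrbb: Left { -2; -15/8; -119/64; -237/128 }, Right { -59/32; -29/16; -7/4; -3/2; -1; 0 } ⇒ simplest -473/256
rrbrrbrrbbr: Left { -2; -15/8; -119/64; -237/128 }, Right { -473/256; -59/32; -29/16; -7/4; -3/2; -1; 0 } ⇒ simplest -947/512
rrbrrbrrbbrr: Left { -2; -15/8; -119/64; -237/128 }, Right { -947/512; -473/256; -59/32; -29/16; -7/4; -3/2; -1; 0 } ⇒ simplest -1895/1024
rrbrrbrrbbrrr: Left { -2; -15/8; -119/64; -237/128 }, Right { -1895/1024; -947/512; -473/256; -59/32; -29/16; -7/4; -3/2; -1; 0 } ⇒ simplest -3791/2048
rrbrrbrrbbrrrb: Left { -2; -15/8; -119/64; -237/128; -3791/2048 }, Right { -1895/1024; -947/512; -473/256; -59/32; -29/16; -7/4; -3/2; -1; 0 } ⇒ simplest -7581/4096
rrbrrbrrbbrrrbr: Left { -2; -15/8; -119/64; -237/128; -3791/2048 }, Right { -7581/4096; -1895/1024; -947/512; -473/256; -59/32; -29/16; -7/4; -3/2; -1; 0 } ⇒ simplest -15163/8192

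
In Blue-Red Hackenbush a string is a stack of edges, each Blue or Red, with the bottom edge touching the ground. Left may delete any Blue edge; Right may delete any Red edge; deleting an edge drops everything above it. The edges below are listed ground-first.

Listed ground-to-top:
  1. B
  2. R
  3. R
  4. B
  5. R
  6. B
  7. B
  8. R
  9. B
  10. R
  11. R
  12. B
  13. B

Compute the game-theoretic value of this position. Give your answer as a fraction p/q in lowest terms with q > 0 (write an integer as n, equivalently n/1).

1447/4096

B: Left { 0 }, Right { ∅ } = simplest 1
BR: Left { 0 }, Right { 1 } = simplest 1/2
BRR: Left { 0 }, Right { 1/2 1 } = simplest 1/4
BRRB: Left { 0 1/4 }, Right { 1/2 1 } = simplest 3/8
BRRBR: Left { 0 1/4 }, Right { 3/8 1/2 1 } = simplest 5/16
BRRBRB: Left { 0 1/4 5/16 }, Right { 3/8 1/2 1 } = simplest 11/32
BRRBRBB: Left { 0 1/4 5/16 11/32 }, Right { 3/8 1/2 1 } = simplest 23/64
BRRBRBBR: Left { 0 1/4 5/16 11/32 }, Right { 23/64 3/8 1/2 1 } = simplest 45/128
BRRBRBBRB: Left { 0 1/4 5/16 11/32 45/128 }, Right { 23/64 3/8 1/2 1 } = simplest 91/256
BRRBRBBRBR: Left { 0 1/4 5/16 11/32 45/128 }, Right { 91/256 23/64 3/8 1/2 1 } = simplest 181/512
BRRBRBBRBRR: Left { 0 1/4 5/16 11/32 45/128 }, Right { 181/512 91/256 23/64 3/8 1/2 1 } = simplest 361/1024
BRRBRBBRBRRB: Left { 0 1/4 5/16 11/32 45/128 361/1024 }, Right { 181/512 91/256 23/64 3/8 1/2 1 } = simplest 723/2048
BRRBRBBRBRRBB: Left { 0 1/4 5/16 11/32 45/128 361/1024 723/2048 }, Right { 181/512 91/256 23/64 3/8 1/2 1 } = simplest 1447/4096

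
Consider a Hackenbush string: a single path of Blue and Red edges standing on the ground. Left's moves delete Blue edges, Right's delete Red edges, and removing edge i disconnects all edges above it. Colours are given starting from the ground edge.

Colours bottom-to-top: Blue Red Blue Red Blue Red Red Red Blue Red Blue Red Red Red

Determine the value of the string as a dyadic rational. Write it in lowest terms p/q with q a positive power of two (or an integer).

edge 1 of 14 (Blue): { 0 | ∅ } -> 1
edge 2 of 14 (Red): { 0 | 1 } -> 1/2
edge 3 of 14 (Blue): { 0 1/2 | 1 } -> 3/4
edge 4 of 14 (Red): { 0 1/2 | 3/4 1 } -> 5/8
edge 5 of 14 (Blue): { 0 1/2 5/8 | 3/4 1 } -> 11/16
edge 6 of 14 (Red): { 0 1/2 5/8 | 11/16 3/4 1 } -> 21/32
edge 7 of 14 (Red): { 0 1/2 5/8 | 21/32 11/16 3/4 1 } -> 41/64
edge 8 of 14 (Red): { 0 1/2 5/8 | 41/64 21/32 11/16 3/4 1 } -> 81/128
edge 9 of 14 (Blue): { 0 1/2 5/8 81/128 | 41/64 21/32 11/16 3/4 1 } -> 163/256
edge 10 of 14 (Red): { 0 1/2 5/8 81/128 | 163/256 41/64 21/32 11/16 3/4 1 } -> 325/512
edge 11 of 14 (Blue): { 0 1/2 5/8 81/128 325/512 | 163/256 41/64 21/32 11/16 3/4 1 } -> 651/1024
edge 12 of 14 (Red): { 0 1/2 5/8 81/128 325/512 | 651/1024 163/256 41/64 21/32 11/16 3/4 1 } -> 1301/2048
edge 13 of 14 (Red): { 0 1/2 5/8 81/128 325/512 | 1301/2048 651/1024 163/256 41/64 21/32 11/16 3/4 1 } -> 2601/4096
edge 14 of 14 (Red): { 0 1/2 5/8 81/128 325/512 | 2601/4096 1301/2048 651/1024 163/256 41/64 21/32 11/16 3/4 1 } -> 5201/8192

5201/8192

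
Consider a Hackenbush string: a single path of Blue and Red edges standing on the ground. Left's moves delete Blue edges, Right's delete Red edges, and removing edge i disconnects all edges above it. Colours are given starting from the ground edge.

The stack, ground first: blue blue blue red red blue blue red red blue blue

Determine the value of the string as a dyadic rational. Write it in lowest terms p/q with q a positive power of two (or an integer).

Build val(s[:k]) for k = 1..11, string s = blue blue blue red red blue blue red red blue blue.
val_1 [b]  L=[0]  R=[none]  => 1
val_2 [bb]  L=[0 1]  R=[none]  => 2
val_3 [bbb]  L=[0 1 2]  R=[none]  => 3
val_4 [bbbr]  L=[0 1 2]  R=[3]  => 5/2
val_5 [bbbrr]  L=[0 1 2]  R=[5/2 3]  => 9/4
val_6 [bbbrrb]  L=[0 1 2 9/4]  R=[5/2 3]  => 19/8
val_7 [bbbrrbb]  L=[0 1 2 9/4 19/8]  R=[5/2 3]  => 39/16
val_8 [bbbrrbbr]  L=[0 1 2 9/4 19/8]  R=[39/16 5/2 3]  => 77/32
val_9 [bbbrrbbrr]  L=[0 1 2 9/4 19/8]  R=[77/32 39/16 5/2 3]  => 153/64
val_10 [bbbrrbbrrb]  L=[0 1 2 9/4 19/8 153/64]  R=[77/32 39/16 5/2 3]  => 307/128
val_11 [bbbrrbbrrbb]  L=[0 1 2 9/4 19/8 153/64 307/128]  R=[77/32 39/16 5/2 3]  => 615/256

615/256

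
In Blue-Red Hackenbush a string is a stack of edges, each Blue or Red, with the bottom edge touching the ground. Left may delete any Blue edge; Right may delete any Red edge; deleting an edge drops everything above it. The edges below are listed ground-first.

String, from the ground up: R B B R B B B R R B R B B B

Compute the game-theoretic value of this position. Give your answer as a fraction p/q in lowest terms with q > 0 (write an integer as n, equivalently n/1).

G_1 [R]  L=[(no moves)]  R=[0]  = -1
G_2 [RB]  L=[-1]  R=[0]  = -1/2
G_3 [RBB]  L=[-1, -1/2]  R=[0]  = -1/4
G_4 [RBBR]  L=[-1, -1/2]  R=[-1/4, 0]  = -3/8
G_5 [RBBRB]  L=[-1, -1/2, -3/8]  R=[-1/4, 0]  = -5/16
G_6 [RBBRBB]  L=[-1, -1/2, -3/8, -5/16]  R=[-1/4, 0]  = -9/32
G_7 [RBBRBBB]  L=[-1, -1/2, -3/8, -5/16, -9/32]  R=[-1/4, 0]  = -17/64
G_8 [RBBRBBBR]  L=[-1, -1/2, -3/8, -5/16, -9/32]  R=[-17/64, -1/4, 0]  = -35/128
G_9 [RBBRBBBRR]  L=[-1, -1/2, -3/8, -5/16, -9/32]  R=[-35/128, -17/64, -1/4, 0]  = -71/256
G_10 [RBBRBBBRRB]  L=[-1, -1/2, -3/8, -5/16, -9/32, -71/256]  R=[-35/128, -17/64, -1/4, 0]  = -141/512
G_11 [RBBRBBBRRBR]  L=[-1, -1/2, -3/8, -5/16, -9/32, -71/256]  R=[-141/512, -35/128, -17/64, -1/4, 0]  = -283/1024
G_12 [RBBRBBBRRBRB]  L=[-1, -1/2, -3/8, -5/16, -9/32, -71/256, -283/1024]  R=[-141/512, -35/128, -17/64, -1/4, 0]  = -565/2048
G_13 [RBBRBBBRRBRBB]  L=[-1, -1/2, -3/8, -5/16, -9/32, -71/256, -283/1024, -565/2048]  R=[-141/512, -35/128, -17/64, -1/4, 0]  = -1129/4096
G_14 [RBBRBBBRRBRBBB]  L=[-1, -1/2, -3/8, -5/16, -9/32, -71/256, -283/1024, -565/2048, -1129/4096]  R=[-141/512, -35/128, -17/64, -1/4, 0]  = -2257/8192

-2257/8192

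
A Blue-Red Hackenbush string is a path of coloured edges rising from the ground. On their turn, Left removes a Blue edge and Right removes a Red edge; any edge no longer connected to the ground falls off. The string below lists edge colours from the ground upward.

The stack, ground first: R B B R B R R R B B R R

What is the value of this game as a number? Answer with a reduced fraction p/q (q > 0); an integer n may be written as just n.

-743/2048

Recurse on prefixes of the 12-edge string R B B R B R R R B B R R:
edge 1 of 12 (R): { (no moves) | 0 } → -1
edge 2 of 12 (B): { -1 | 0 } → -1/2
edge 3 of 12 (B): { -1,-1/2 | 0 } → -1/4
edge 4 of 12 (R): { -1,-1/2 | -1/4,0 } → -3/8
edge 5 of 12 (B): { -1,-1/2,-3/8 | -1/4,0 } → -5/16
edge 6 of 12 (R): { -1,-1/2,-3/8 | -5/16,-1/4,0 } → -11/32
edge 7 of 12 (R): { -1,-1/2,-3/8 | -11/32,-5/16,-1/4,0 } → -23/64
edge 8 of 12 (R): { -1,-1/2,-3/8 | -23/64,-11/32,-5/16,-1/4,0 } → -47/128
edge 9 of 12 (B): { -1,-1/2,-3/8,-47/128 | -23/64,-11/32,-5/16,-1/4,0 } → -93/256
edge 10 of 12 (B): { -1,-1/2,-3/8,-47/128,-93/256 | -23/64,-11/32,-5/16,-1/4,0 } → -185/512
edge 11 of 12 (R): { -1,-1/2,-3/8,-47/128,-93/256 | -185/512,-23/64,-11/32,-5/16,-1/4,0 } → -371/1024
edge 12 of 12 (R): { -1,-1/2,-3/8,-47/128,-93/256 | -371/1024,-185/512,-23/64,-11/32,-5/16,-1/4,0 } → -743/2048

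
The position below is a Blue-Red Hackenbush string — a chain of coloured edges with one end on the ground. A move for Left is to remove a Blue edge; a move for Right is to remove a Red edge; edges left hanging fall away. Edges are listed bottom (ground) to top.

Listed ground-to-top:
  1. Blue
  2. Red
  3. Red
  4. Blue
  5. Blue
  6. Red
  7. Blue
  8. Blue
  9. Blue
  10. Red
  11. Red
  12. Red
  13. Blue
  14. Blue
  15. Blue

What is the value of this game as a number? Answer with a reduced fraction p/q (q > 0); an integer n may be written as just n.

7055/16384

B: Left { 0 }, Right { — } -> simplest 1
BR: Left { 0 }, Right { 1 } -> simplest 1/2
BRR: Left { 0 }, Right { 1/2, 1 } -> simplest 1/4
BRRB: Left { 0, 1/4 }, Right { 1/2, 1 } -> simplest 3/8
BRRBB: Left { 0, 1/4, 3/8 }, Right { 1/2, 1 } -> simplest 7/16
BRRBBR: Left { 0, 1/4, 3/8 }, Right { 7/16, 1/2, 1 } -> simplest 13/32
BRRBBRB: Left { 0, 1/4, 3/8, 13/32 }, Right { 7/16, 1/2, 1 } -> simplest 27/64
BRRBBRBB: Left { 0, 1/4, 3/8, 13/32, 27/64 }, Right { 7/16, 1/2, 1 } -> simplest 55/128
BRRBBRBBB: Left { 0, 1/4, 3/8, 13/32, 27/64, 55/128 }, Right { 7/16, 1/2, 1 } -> simplest 111/256
BRRBBRBBBR: Left { 0, 1/4, 3/8, 13/32, 27/64, 55/128 }, Right { 111/256, 7/16, 1/2, 1 } -> simplest 221/512
BRRBBRBBBRR: Left { 0, 1/4, 3/8, 13/32, 27/64, 55/128 }, Right { 221/512, 111/256, 7/16, 1/2, 1 } -> simplest 441/1024
BRRBBRBBBRRR: Left { 0, 1/4, 3/8, 13/32, 27/64, 55/128 }, Right { 441/1024, 221/512, 111/256, 7/16, 1/2, 1 } -> simplest 881/2048
BRRBBRBBBRRRB: Left { 0, 1/4, 3/8, 13/32, 27/64, 55/128, 881/2048 }, Right { 441/1024, 221/512, 111/256, 7/16, 1/2, 1 } -> simplest 1763/4096
BRRBBRBBBRRRBB: Left { 0, 1/4, 3/8, 13/32, 27/64, 55/128, 881/2048, 1763/4096 }, Right { 441/1024, 221/512, 111/256, 7/16, 1/2, 1 } -> simplest 3527/8192
BRRBBRBBBRRRBBB: Left { 0, 1/4, 3/8, 13/32, 27/64, 55/128, 881/2048, 1763/4096, 3527/8192 }, Right { 441/1024, 221/512, 111/256, 7/16, 1/2, 1 } -> simplest 7055/16384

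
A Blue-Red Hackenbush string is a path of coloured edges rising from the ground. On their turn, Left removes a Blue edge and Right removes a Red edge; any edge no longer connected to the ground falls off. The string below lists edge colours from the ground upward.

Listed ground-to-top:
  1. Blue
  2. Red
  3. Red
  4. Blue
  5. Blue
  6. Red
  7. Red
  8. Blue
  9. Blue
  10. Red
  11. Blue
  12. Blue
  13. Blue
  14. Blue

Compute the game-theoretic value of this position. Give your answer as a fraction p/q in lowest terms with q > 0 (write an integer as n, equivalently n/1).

Recurse on prefixes of the 14-edge string Blue Red Red Blue Blue Red Red Blue Blue Red Blue Blue Blue Blue:
v(B) = { 0 | none } → 1
v(BR) = { 0 | 1 } → 1/2
v(BRR) = { 0 | 1/2, 1 } → 1/4
v(BRRB) = { 0, 1/4 | 1/2, 1 } → 3/8
v(BRRBB) = { 0, 1/4, 3/8 | 1/2, 1 } → 7/16
v(BRRBBR) = { 0, 1/4, 3/8 | 7/16, 1/2, 1 } → 13/32
v(BRRBBRR) = { 0, 1/4, 3/8 | 13/32, 7/16, 1/2, 1 } → 25/64
v(BRRBBRRB) = { 0, 1/4, 3/8, 25/64 | 13/32, 7/16, 1/2, 1 } → 51/128
v(BRRBBRRBB) = { 0, 1/4, 3/8, 25/64, 51/128 | 13/32, 7/16, 1/2, 1 } → 103/256
v(BRRBBRRBBR) = { 0, 1/4, 3/8, 25/64, 51/128 | 103/256, 13/32, 7/16, 1/2, 1 } → 205/512
v(BRRBBRRBBRB) = { 0, 1/4, 3/8, 25/64, 51/128, 205/512 | 103/256, 13/32, 7/16, 1/2, 1 } → 411/1024
v(BRRBBRRBBRBB) = { 0, 1/4, 3/8, 25/64, 51/128, 205/512, 411/1024 | 103/256, 13/32, 7/16, 1/2, 1 } → 823/2048
v(BRRBBRRBBRBBB) = { 0, 1/4, 3/8, 25/64, 51/128, 205/512, 411/1024, 823/2048 | 103/256, 13/32, 7/16, 1/2, 1 } → 1647/4096
v(BRRBBRRBBRBBBB) = { 0, 1/4, 3/8, 25/64, 51/128, 205/512, 411/1024, 823/2048, 1647/4096 | 103/256, 13/32, 7/16, 1/2, 1 } → 3295/8192

3295/8192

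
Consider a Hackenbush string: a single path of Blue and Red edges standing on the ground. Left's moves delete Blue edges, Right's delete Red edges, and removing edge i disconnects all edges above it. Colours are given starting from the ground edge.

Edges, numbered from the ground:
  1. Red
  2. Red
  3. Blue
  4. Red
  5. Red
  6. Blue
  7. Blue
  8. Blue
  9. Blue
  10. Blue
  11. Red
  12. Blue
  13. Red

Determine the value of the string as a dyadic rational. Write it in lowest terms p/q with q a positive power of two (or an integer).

val(R) = { ∅ | 0 } → -1
val(RR) = { ∅ | -1,0 } → -2
val(RRB) = { -2 | -1,0 } → -3/2
val(RRBR) = { -2 | -3/2,-1,0 } → -7/4
val(RRBRR) = { -2 | -7/4,-3/2,-1,0 } → -15/8
val(RRBRRB) = { -2,-15/8 | -7/4,-3/2,-1,0 } → -29/16
val(RRBRRBB) = { -2,-15/8,-29/16 | -7/4,-3/2,-1,0 } → -57/32
val(RRBRRBBB) = { -2,-15/8,-29/16,-57/32 | -7/4,-3/2,-1,0 } → -113/64
val(RRBRRBBBB) = { -2,-15/8,-29/16,-57/32,-113/64 | -7/4,-3/2,-1,0 } → -225/128
val(RRBRRBBBBB) = { -2,-15/8,-29/16,-57/32,-113/64,-225/128 | -7/4,-3/2,-1,0 } → -449/256
val(RRBRRBBBBBR) = { -2,-15/8,-29/16,-57/32,-113/64,-225/128 | -449/256,-7/4,-3/2,-1,0 } → -899/512
val(RRBRRBBBBBRB) = { -2,-15/8,-29/16,-57/32,-113/64,-225/128,-899/512 | -449/256,-7/4,-3/2,-1,0 } → -1797/1024
val(RRBRRBBBBBRBR) = { -2,-15/8,-29/16,-57/32,-113/64,-225/128,-899/512 | -1797/1024,-449/256,-7/4,-3/2,-1,0 } → -3595/2048

-3595/2048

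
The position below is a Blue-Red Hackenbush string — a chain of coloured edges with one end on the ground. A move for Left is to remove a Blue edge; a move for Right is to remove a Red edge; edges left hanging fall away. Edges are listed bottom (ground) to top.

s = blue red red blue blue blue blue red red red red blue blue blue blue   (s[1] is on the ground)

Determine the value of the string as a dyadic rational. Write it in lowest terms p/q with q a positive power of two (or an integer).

b: Left { 0 }, Right { (no moves) } = simplest 1
br: Left { 0 }, Right { 1 } = simplest 1/2
brr: Left { 0 }, Right { 1/2,1 } = simplest 1/4
brrb: Left { 0,1/4 }, Right { 1/2,1 } = simplest 3/8
brrbb: Left { 0,1/4,3/8 }, Right { 1/2,1 } = simplest 7/16
brrbbb: Left { 0,1/4,3/8,7/16 }, Right { 1/2,1 } = simplest 15/32
brrbbbb: Left { 0,1/4,3/8,7/16,15/32 }, Right { 1/2,1 } = simplest 31/64
brrbbbbr: Left { 0,1/4,3/8,7/16,15/32 }, Right { 31/64,1/2,1 } = simplest 61/128
brrbbbbrr: Left { 0,1/4,3/8,7/16,15/32 }, Right { 61/128,31/64,1/2,1 } = simplest 121/256
brrbbbbrrr: Left { 0,1/4,3/8,7/16,15/32 }, Right { 121/256,61/128,31/64,1/2,1 } = simplest 241/512
brrbbbbrrrr: Left { 0,1/4,3/8,7/16,15/32 }, Right { 241/512,121/256,61/128,31/64,1/2,1 } = simplest 481/1024
brrbbbbrrrrb: Left { 0,1/4,3/8,7/16,15/32,481/1024 }, Right { 241/512,121/256,61/128,31/64,1/2,1 } = simplest 963/2048
brrbbbbrrrrbb: Left { 0,1/4,3/8,7/16,15/32,481/1024,963/2048 }, Right { 241/512,121/256,61/128,31/64,1/2,1 } = simplest 1927/4096
brrbbbbrrrrbbb: Left { 0,1/4,3/8,7/16,15/32,481/1024,963/2048,1927/4096 }, Right { 241/512,121/256,61/128,31/64,1/2,1 } = simplest 3855/8192
brrbbbbrrrrbbbb: Left { 0,1/4,3/8,7/16,15/32,481/1024,963/2048,1927/4096,3855/8192 }, Right { 241/512,121/256,61/128,31/64,1/2,1 } = simplest 7711/16384

7711/16384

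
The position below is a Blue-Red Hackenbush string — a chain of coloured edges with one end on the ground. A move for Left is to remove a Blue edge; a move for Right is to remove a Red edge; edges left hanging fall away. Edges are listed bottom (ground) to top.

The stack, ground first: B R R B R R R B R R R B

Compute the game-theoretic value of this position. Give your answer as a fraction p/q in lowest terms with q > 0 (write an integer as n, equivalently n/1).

Prefix values for B R R B R R R B R R R B via {L|R} + simplicity:
edge 1 of 12 (B): { 0 | ∅ } -> 1
edge 2 of 12 (R): { 0 | 1 } -> 1/2
edge 3 of 12 (R): { 0 | 1/2,1 } -> 1/4
edge 4 of 12 (B): { 0,1/4 | 1/2,1 } -> 3/8
edge 5 of 12 (R): { 0,1/4 | 3/8,1/2,1 } -> 5/16
edge 6 of 12 (R): { 0,1/4 | 5/16,3/8,1/2,1 } -> 9/32
edge 7 of 12 (R): { 0,1/4 | 9/32,5/16,3/8,1/2,1 } -> 17/64
edge 8 of 12 (B): { 0,1/4,17/64 | 9/32,5/16,3/8,1/2,1 } -> 35/128
edge 9 of 12 (R): { 0,1/4,17/64 | 35/128,9/32,5/16,3/8,1/2,1 } -> 69/256
edge 10 of 12 (R): { 0,1/4,17/64 | 69/256,35/128,9/32,5/16,3/8,1/2,1 } -> 137/512
edge 11 of 12 (R): { 0,1/4,17/64 | 137/512,69/256,35/128,9/32,5/16,3/8,1/2,1 } -> 273/1024
edge 12 of 12 (B): { 0,1/4,17/64,273/1024 | 137/512,69/256,35/128,9/32,5/16,3/8,1/2,1 } -> 547/2048

547/2048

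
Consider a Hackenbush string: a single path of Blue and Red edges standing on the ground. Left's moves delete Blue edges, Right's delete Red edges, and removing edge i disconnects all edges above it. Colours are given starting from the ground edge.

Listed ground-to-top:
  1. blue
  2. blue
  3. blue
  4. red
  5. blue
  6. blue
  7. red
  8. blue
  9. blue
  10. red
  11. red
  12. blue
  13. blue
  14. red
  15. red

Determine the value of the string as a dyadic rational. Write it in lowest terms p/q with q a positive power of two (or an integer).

11673/4096

Prefix values for blue blue blue red blue blue red blue blue red red blue blue red red via {L|R} + simplicity:
g_1 [b]  L=[0]  R=[∅]  → 1
g_2 [bb]  L=[0 1]  R=[∅]  → 2
g_3 [bbb]  L=[0 1 2]  R=[∅]  → 3
g_4 [bbbr]  L=[0 1 2]  R=[3]  → 5/2
g_5 [bbbrb]  L=[0 1 2 5/2]  R=[3]  → 11/4
g_6 [bbbrbb]  L=[0 1 2 5/2 11/4]  R=[3]  → 23/8
g_7 [bbbrbbr]  L=[0 1 2 5/2 11/4]  R=[23/8 3]  → 45/16
g_8 [bbbrbbrb]  L=[0 1 2 5/2 11/4 45/16]  R=[23/8 3]  → 91/32
g_9 [bbbrbbrbb]  L=[0 1 2 5/2 11/4 45/16 91/32]  R=[23/8 3]  → 183/64
g_10 [bbbrbbrbbr]  L=[0 1 2 5/2 11/4 45/16 91/32]  R=[183/64 23/8 3]  → 365/128
g_11 [bbbrbbrbbrr]  L=[0 1 2 5/2 11/4 45/16 91/32]  R=[365/128 183/64 23/8 3]  → 729/256
g_12 [bbbrbbrbbrrb]  L=[0 1 2 5/2 11/4 45/16 91/32 729/256]  R=[365/128 183/64 23/8 3]  → 1459/512
g_13 [bbbrbbrbbrrbb]  L=[0 1 2 5/2 11/4 45/16 91/32 729/256 1459/512]  R=[365/128 183/64 23/8 3]  → 2919/1024
g_14 [bbbrbbrbbrrbbr]  L=[0 1 2 5/2 11/4 45/16 91/32 729/256 1459/512]  R=[2919/1024 365/128 183/64 23/8 3]  → 5837/2048
g_15 [bbbrbbrbbrrbbrr]  L=[0 1 2 5/2 11/4 45/16 91/32 729/256 1459/512]  R=[5837/2048 2919/1024 365/128 183/64 23/8 3]  → 11673/4096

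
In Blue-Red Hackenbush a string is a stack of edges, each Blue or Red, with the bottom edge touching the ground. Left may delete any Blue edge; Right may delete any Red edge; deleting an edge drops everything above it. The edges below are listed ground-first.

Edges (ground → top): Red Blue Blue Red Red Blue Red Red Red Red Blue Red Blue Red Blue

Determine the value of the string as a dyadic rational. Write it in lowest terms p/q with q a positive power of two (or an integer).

step 1: add Red to get R; options L={ none } R={ 0 } ⇒ -1
step 2: add Blue to get RB; options L={ -1 } R={ 0 } ⇒ -1/2
step 3: add Blue to get RBB; options L={ -1 -1/2 } R={ 0 } ⇒ -1/4
step 4: add Red to get RBBR; options L={ -1 -1/2 } R={ -1/4 0 } ⇒ -3/8
step 5: add Red to get RBBRR; options L={ -1 -1/2 } R={ -3/8 -1/4 0 } ⇒ -7/16
step 6: add Blue to get RBBRRB; options L={ -1 -1/2 -7/16 } R={ -3/8 -1/4 0 } ⇒ -13/32
step 7: add Red to get RBBRRBR; options L={ -1 -1/2 -7/16 } R={ -13/32 -3/8 -1/4 0 } ⇒ -27/64
step 8: add Red to get RBBRRBRR; options L={ -1 -1/2 -7/16 } R={ -27/64 -13/32 -3/8 -1/4 0 } ⇒ -55/128
step 9: add Red to get RBBRRBRRR; options L={ -1 -1/2 -7/16 } R={ -55/128 -27/64 -13/32 -3/8 -1/4 0 } ⇒ -111/256
step 10: add Red to get RBBRRBRRRR; options L={ -1 -1/2 -7/16 } R={ -111/256 -55/128 -27/64 -13/32 -3/8 -1/4 0 } ⇒ -223/512
step 11: add Blue to get RBBRRBRRRRB; options L={ -1 -1/2 -7/16 -223/512 } R={ -111/256 -55/128 -27/64 -13/32 -3/8 -1/4 0 } ⇒ -445/1024
step 12: add Red to get RBBRRBRRRRBR; options L={ -1 -1/2 -7/16 -223/512 } R={ -445/1024 -111/256 -55/128 -27/64 -13/32 -3/8 -1/4 0 } ⇒ -891/2048
step 13: add Blue to get RBBRRBRRRRBRB; options L={ -1 -1/2 -7/16 -223/512 -891/2048 } R={ -445/1024 -111/256 -55/128 -27/64 -13/32 -3/8 -1/4 0 } ⇒ -1781/4096
step 14: add Red to get RBBRRBRRRRBRBR; options L={ -1 -1/2 -7/16 -223/512 -891/2048 } R={ -1781/4096 -445/1024 -111/256 -55/128 -27/64 -13/32 -3/8 -1/4 0 } ⇒ -3563/8192
step 15: add Blue to get RBBRRBRRRRBRBRB; options L={ -1 -1/2 -7/16 -223/512 -891/2048 -3563/8192 } R={ -1781/4096 -445/1024 -111/256 -55/128 -27/64 -13/32 -3/8 -1/4 0 } ⇒ -7125/16384

-7125/16384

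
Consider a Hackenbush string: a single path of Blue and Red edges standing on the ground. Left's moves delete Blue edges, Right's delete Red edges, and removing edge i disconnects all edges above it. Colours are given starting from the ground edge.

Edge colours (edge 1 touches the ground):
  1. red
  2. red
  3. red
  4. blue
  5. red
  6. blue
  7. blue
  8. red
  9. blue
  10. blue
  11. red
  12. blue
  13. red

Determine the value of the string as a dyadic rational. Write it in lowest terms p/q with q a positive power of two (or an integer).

-2635/1024

step 1: add red to get r; options L={  } R={ 0 } → -1
step 2: add red to get rr; options L={  } R={ -1, 0 } → -2
step 3: add red to get rrr; options L={  } R={ -2, -1, 0 } → -3
step 4: add blue to get rrrb; options L={ -3 } R={ -2, -1, 0 } → -5/2
step 5: add red to get rrrbr; options L={ -3 } R={ -5/2, -2, -1, 0 } → -11/4
step 6: add blue to get rrrbrb; options L={ -3, -11/4 } R={ -5/2, -2, -1, 0 } → -21/8
step 7: add blue to get rrrbrbb; options L={ -3, -11/4, -21/8 } R={ -5/2, -2, -1, 0 } → -41/16
step 8: add red to get rrrbrbbr; options L={ -3, -11/4, -21/8 } R={ -41/16, -5/2, -2, -1, 0 } → -83/32
step 9: add blue to get rrrbrbbrb; options L={ -3, -11/4, -21/8, -83/32 } R={ -41/16, -5/2, -2, -1, 0 } → -165/64
step 10: add blue to get rrrbrbbrbb; options L={ -3, -11/4, -21/8, -83/32, -165/64 } R={ -41/16, -5/2, -2, -1, 0 } → -329/128
step 11: add red to get rrrbrbbrbbr; options L={ -3, -11/4, -21/8, -83/32, -165/64 } R={ -329/128, -41/16, -5/2, -2, -1, 0 } → -659/256
step 12: add blue to get rrrbrbbrbbrb; options L={ -3, -11/4, -21/8, -83/32, -165/64, -659/256 } R={ -329/128, -41/16, -5/2, -2, -1, 0 } → -1317/512
step 13: add red to get rrrbrbbrbbrbr; options L={ -3, -11/4, -21/8, -83/32, -165/64, -659/256 } R={ -1317/512, -329/128, -41/16, -5/2, -2, -1, 0 } → -2635/1024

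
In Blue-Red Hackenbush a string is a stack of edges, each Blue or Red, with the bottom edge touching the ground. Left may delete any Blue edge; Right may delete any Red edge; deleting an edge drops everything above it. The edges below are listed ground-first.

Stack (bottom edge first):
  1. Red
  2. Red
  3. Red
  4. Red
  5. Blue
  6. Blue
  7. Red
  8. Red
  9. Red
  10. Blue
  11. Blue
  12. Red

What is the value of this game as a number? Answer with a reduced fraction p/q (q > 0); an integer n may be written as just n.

g(R) = { — | 0 } → -1
g(RR) = { — | -1,0 } → -2
g(RRR) = { — | -2,-1,0 } → -3
g(RRRR) = { — | -3,-2,-1,0 } → -4
g(RRRRB) = { -4 | -3,-2,-1,0 } → -7/2
g(RRRRBB) = { -4,-7/2 | -3,-2,-1,0 } → -13/4
g(RRRRBBR) = { -4,-7/2 | -13/4,-3,-2,-1,0 } → -27/8
g(RRRRBBRR) = { -4,-7/2 | -27/8,-13/4,-3,-2,-1,0 } → -55/16
g(RRRRBBRRR) = { -4,-7/2 | -55/16,-27/8,-13/4,-3,-2,-1,0 } → -111/32
g(RRRRBBRRRB) = { -4,-7/2,-111/32 | -55/16,-27/8,-13/4,-3,-2,-1,0 } → -221/64
g(RRRRBBRRRBB) = { -4,-7/2,-111/32,-221/64 | -55/16,-27/8,-13/4,-3,-2,-1,0 } → -441/128
g(RRRRBBRRRBBR) = { -4,-7/2,-111/32,-221/64 | -441/128,-55/16,-27/8,-13/4,-3,-2,-1,0 } → -883/256

-883/256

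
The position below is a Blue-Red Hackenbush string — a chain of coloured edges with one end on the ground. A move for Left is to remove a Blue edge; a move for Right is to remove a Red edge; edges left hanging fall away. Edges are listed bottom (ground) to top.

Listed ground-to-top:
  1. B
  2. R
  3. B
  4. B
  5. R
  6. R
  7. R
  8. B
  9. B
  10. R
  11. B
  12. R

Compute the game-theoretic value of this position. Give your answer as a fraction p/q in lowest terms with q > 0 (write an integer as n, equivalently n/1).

1589/2048

G_1 [B]  L=[0]  R=[·]  = 1
G_2 [BR]  L=[0]  R=[1]  = 1/2
G_3 [BRB]  L=[0,1/2]  R=[1]  = 3/4
G_4 [BRBB]  L=[0,1/2,3/4]  R=[1]  = 7/8
G_5 [BRBBR]  L=[0,1/2,3/4]  R=[7/8,1]  = 13/16
G_6 [BRBBRR]  L=[0,1/2,3/4]  R=[13/16,7/8,1]  = 25/32
G_7 [BRBBRRR]  L=[0,1/2,3/4]  R=[25/32,13/16,7/8,1]  = 49/64
G_8 [BRBBRRRB]  L=[0,1/2,3/4,49/64]  R=[25/32,13/16,7/8,1]  = 99/128
G_9 [BRBBRRRBB]  L=[0,1/2,3/4,49/64,99/128]  R=[25/32,13/16,7/8,1]  = 199/256
G_10 [BRBBRRRBBR]  L=[0,1/2,3/4,49/64,99/128]  R=[199/256,25/32,13/16,7/8,1]  = 397/512
G_11 [BRBBRRRBBRB]  L=[0,1/2,3/4,49/64,99/128,397/512]  R=[199/256,25/32,13/16,7/8,1]  = 795/1024
G_12 [BRBBRRRBBRBR]  L=[0,1/2,3/4,49/64,99/128,397/512]  R=[795/1024,199/256,25/32,13/16,7/8,1]  = 1589/2048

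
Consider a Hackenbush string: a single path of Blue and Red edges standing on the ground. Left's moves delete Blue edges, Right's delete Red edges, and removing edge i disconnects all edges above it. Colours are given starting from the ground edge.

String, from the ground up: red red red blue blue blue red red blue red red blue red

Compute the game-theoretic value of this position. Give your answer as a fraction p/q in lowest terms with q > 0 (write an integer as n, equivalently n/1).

-2267/1024

Build v(s[:k]) for k = 1..13, string s = red red red blue blue blue red red blue red red blue red.
r: Left { ∅ }, Right { 0 } = simplest -1
rr: Left { ∅ }, Right { -1 0 } = simplest -2
rrr: Left { ∅ }, Right { -2 -1 0 } = simplest -3
rrrb: Left { -3 }, Right { -2 -1 0 } = simplest -5/2
rrrbb: Left { -3 -5/2 }, Right { -2 -1 0 } = simplest -9/4
rrrbbb: Left { -3 -5/2 -9/4 }, Right { -2 -1 0 } = simplest -17/8
rrrbbbr: Left { -3 -5/2 -9/4 }, Right { -17/8 -2 -1 0 } = simplest -35/16
rrrbbbrr: Left { -3 -5/2 -9/4 }, Right { -35/16 -17/8 -2 -1 0 } = simplest -71/32
rrrbbbrrb: Left { -3 -5/2 -9/4 -71/32 }, Right { -35/16 -17/8 -2 -1 0 } = simplest -141/64
rrrbbbrrbr: Left { -3 -5/2 -9/4 -71/32 }, Right { -141/64 -35/16 -17/8 -2 -1 0 } = simplest -283/128
rrrbbbrrbrr: Left { -3 -5/2 -9/4 -71/32 }, Right { -283/128 -141/64 -35/16 -17/8 -2 -1 0 } = simplest -567/256
rrrbbbrrbrrb: Left { -3 -5/2 -9/4 -71/32 -567/256 }, Right { -283/128 -141/64 -35/16 -17/8 -2 -1 0 } = simplest -1133/512
rrrbbbrrbrrbr: Left { -3 -5/2 -9/4 -71/32 -567/256 }, Right { -1133/512 -283/128 -141/64 -35/16 -17/8 -2 -1 0 } = simplest -2267/1024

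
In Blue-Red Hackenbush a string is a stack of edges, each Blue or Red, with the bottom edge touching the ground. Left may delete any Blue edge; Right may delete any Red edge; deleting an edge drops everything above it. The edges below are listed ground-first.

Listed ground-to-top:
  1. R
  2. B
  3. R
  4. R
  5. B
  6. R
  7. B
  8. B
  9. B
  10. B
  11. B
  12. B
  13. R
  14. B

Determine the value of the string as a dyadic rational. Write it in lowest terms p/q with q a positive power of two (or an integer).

-6661/8192

Build G(s[:k]) for k = 1..14, string s = R B R R B R B B B B B B R B.
G(R) = { — | 0 } -> -1
G(RB) = { -1 | 0 } -> -1/2
G(RBR) = { -1 | -1/2, 0 } -> -3/4
G(RBRR) = { -1 | -3/4, -1/2, 0 } -> -7/8
G(RBRRB) = { -1, -7/8 | -3/4, -1/2, 0 } -> -13/16
G(RBRRBR) = { -1, -7/8 | -13/16, -3/4, -1/2, 0 } -> -27/32
G(RBRRBRB) = { -1, -7/8, -27/32 | -13/16, -3/4, -1/2, 0 } -> -53/64
G(RBRRBRBB) = { -1, -7/8, -27/32, -53/64 | -13/16, -3/4, -1/2, 0 } -> -105/128
G(RBRRBRBBB) = { -1, -7/8, -27/32, -53/64, -105/128 | -13/16, -3/4, -1/2, 0 } -> -209/256
G(RBRRBRBBBB) = { -1, -7/8, -27/32, -53/64, -105/128, -209/256 | -13/16, -3/4, -1/2, 0 } -> -417/512
G(RBRRBRBBBBB) = { -1, -7/8, -27/32, -53/64, -105/128, -209/256, -417/512 | -13/16, -3/4, -1/2, 0 } -> -833/1024
G(RBRRBRBBBBBB) = { -1, -7/8, -27/32, -53/64, -105/128, -209/256, -417/512, -833/1024 | -13/16, -3/4, -1/2, 0 } -> -1665/2048
G(RBRRBRBBBBBBR) = { -1, -7/8, -27/32, -53/64, -105/128, -209/256, -417/512, -833/1024 | -1665/2048, -13/16, -3/4, -1/2, 0 } -> -3331/4096
G(RBRRBRBBBBBBRB) = { -1, -7/8, -27/32, -53/64, -105/128, -209/256, -417/512, -833/1024, -3331/4096 | -1665/2048, -13/16, -3/4, -1/2, 0 } -> -6661/8192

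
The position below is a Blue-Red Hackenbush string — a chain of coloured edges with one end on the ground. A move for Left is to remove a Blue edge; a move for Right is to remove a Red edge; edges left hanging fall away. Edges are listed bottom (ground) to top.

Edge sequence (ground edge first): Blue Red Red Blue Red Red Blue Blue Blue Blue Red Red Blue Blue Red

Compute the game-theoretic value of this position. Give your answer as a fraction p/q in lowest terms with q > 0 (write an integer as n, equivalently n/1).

5069/16384

edge 1 of 15 (Blue): { 0 | ∅ } = 1
edge 2 of 15 (Red): { 0 | 1 } = 1/2
edge 3 of 15 (Red): { 0 | 1/2 1 } = 1/4
edge 4 of 15 (Blue): { 0 1/4 | 1/2 1 } = 3/8
edge 5 of 15 (Red): { 0 1/4 | 3/8 1/2 1 } = 5/16
edge 6 of 15 (Red): { 0 1/4 | 5/16 3/8 1/2 1 } = 9/32
edge 7 of 15 (Blue): { 0 1/4 9/32 | 5/16 3/8 1/2 1 } = 19/64
edge 8 of 15 (Blue): { 0 1/4 9/32 19/64 | 5/16 3/8 1/2 1 } = 39/128
edge 9 of 15 (Blue): { 0 1/4 9/32 19/64 39/128 | 5/16 3/8 1/2 1 } = 79/256
edge 10 of 15 (Blue): { 0 1/4 9/32 19/64 39/128 79/256 | 5/16 3/8 1/2 1 } = 159/512
edge 11 of 15 (Red): { 0 1/4 9/32 19/64 39/128 79/256 | 159/512 5/16 3/8 1/2 1 } = 317/1024
edge 12 of 15 (Red): { 0 1/4 9/32 19/64 39/128 79/256 | 317/1024 159/512 5/16 3/8 1/2 1 } = 633/2048
edge 13 of 15 (Blue): { 0 1/4 9/32 19/64 39/128 79/256 633/2048 | 317/1024 159/512 5/16 3/8 1/2 1 } = 1267/4096
edge 14 of 15 (Blue): { 0 1/4 9/32 19/64 39/128 79/256 633/2048 1267/4096 | 317/1024 159/512 5/16 3/8 1/2 1 } = 2535/8192
edge 15 of 15 (Red): { 0 1/4 9/32 19/64 39/128 79/256 633/2048 1267/4096 | 2535/8192 317/1024 159/512 5/16 3/8 1/2 1 } = 5069/16384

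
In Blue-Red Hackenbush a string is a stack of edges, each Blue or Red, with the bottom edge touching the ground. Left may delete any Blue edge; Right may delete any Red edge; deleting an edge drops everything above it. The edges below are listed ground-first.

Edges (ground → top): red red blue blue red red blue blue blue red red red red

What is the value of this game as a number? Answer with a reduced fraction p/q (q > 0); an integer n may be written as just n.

Build value(s[:k]) for k = 1..13, string s = red red blue blue red red blue blue blue red red red red.
1 of 13 · r · max L −∞ · min R 0 → -1
2 of 13 · rr · max L −∞ · min R -1 → -2
3 of 13 · rrb · max L -2 · min R -1 → -3/2
4 of 13 · rrbb · max L -3/2 · min R -1 → -5/4
5 of 13 · rrbbr · max L -3/2 · min R -5/4 → -11/8
6 of 13 · rrbbrr · max L -3/2 · min R -11/8 → -23/16
7 of 13 · rrbbrrb · max L -23/16 · min R -11/8 → -45/32
8 of 13 · rrbbrrbb · max L -45/32 · min R -11/8 → -89/64
9 of 13 · rrbbrrbbb · max L -89/64 · min R -11/8 → -177/128
10 of 13 · rrbbrrbbbr · max L -89/64 · min R -177/128 → -355/256
11 of 13 · rrbbrrbbbrr · max L -89/64 · min R -355/256 → -711/512
12 of 13 · rrbbrrbbbrrr · max L -89/64 · min R -711/512 → -1423/1024
13 of 13 · rrbbrrbbbrrrr · max L -89/64 · min R -1423/1024 → -2847/2048

-2847/2048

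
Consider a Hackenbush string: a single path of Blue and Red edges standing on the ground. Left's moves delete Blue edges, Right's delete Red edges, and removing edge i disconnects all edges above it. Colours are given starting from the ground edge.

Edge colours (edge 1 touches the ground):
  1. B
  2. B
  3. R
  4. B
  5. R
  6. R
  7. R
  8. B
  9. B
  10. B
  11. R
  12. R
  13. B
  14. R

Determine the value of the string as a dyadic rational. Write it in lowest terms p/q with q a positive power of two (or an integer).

edge 1 of 14 (B): { 0 | · } -> 1
edge 2 of 14 (B): { 0 1 | · } -> 2
edge 3 of 14 (R): { 0 1 | 2 } -> 3/2
edge 4 of 14 (B): { 0 1 3/2 | 2 } -> 7/4
edge 5 of 14 (R): { 0 1 3/2 | 7/4 2 } -> 13/8
edge 6 of 14 (R): { 0 1 3/2 | 13/8 7/4 2 } -> 25/16
edge 7 of 14 (R): { 0 1 3/2 | 25/16 13/8 7/4 2 } -> 49/32
edge 8 of 14 (B): { 0 1 3/2 49/32 | 25/16 13/8 7/4 2 } -> 99/64
edge 9 of 14 (B): { 0 1 3/2 49/32 99/64 | 25/16 13/8 7/4 2 } -> 199/128
edge 10 of 14 (B): { 0 1 3/2 49/32 99/64 199/128 | 25/16 13/8 7/4 2 } -> 399/256
edge 11 of 14 (R): { 0 1 3/2 49/32 99/64 199/128 | 399/256 25/16 13/8 7/4 2 } -> 797/512
edge 12 of 14 (R): { 0 1 3/2 49/32 99/64 199/128 | 797/512 399/256 25/16 13/8 7/4 2 } -> 1593/1024
edge 13 of 14 (B): { 0 1 3/2 49/32 99/64 199/128 1593/1024 | 797/512 399/256 25/16 13/8 7/4 2 } -> 3187/2048
edge 14 of 14 (R): { 0 1 3/2 49/32 99/64 199/128 1593/1024 | 3187/2048 797/512 399/256 25/16 13/8 7/4 2 } -> 6373/4096

6373/4096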